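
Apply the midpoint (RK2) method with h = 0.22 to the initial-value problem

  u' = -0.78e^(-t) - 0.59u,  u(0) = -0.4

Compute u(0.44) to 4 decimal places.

Midpoint: k1 = f(t_n, u_n); k2 = f(t_n + h/2, u_n + (h/2)·k1); u_{n+1} = u_n + h·k2.
t=0.000000, u=-0.400000:
  k1 = f(0.000000, -0.400000) = -0.544000
  k2 = f(0.110000, -0.459840) = -0.427445
  u ← -0.400000 + 0.22·(-0.427445) = -0.494038
t=0.220000, u=-0.494038:
  k1 = f(0.220000, -0.494038) = -0.334482
  k2 = f(0.330000, -0.530831) = -0.247570
  u ← -0.494038 + 0.22·(-0.247570) = -0.548503
u(0.44) ≈ -0.5485

-0.5485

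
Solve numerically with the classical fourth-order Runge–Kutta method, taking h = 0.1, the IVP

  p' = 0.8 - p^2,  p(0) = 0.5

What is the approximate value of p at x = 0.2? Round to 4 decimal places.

0.5990

RK4: k1 = f(x_n, p_n); k2 = f(x_n + h/2, p_n + (h/2)·k1); k3 = f(x_n + h/2, p_n + (h/2)·k2); k4 = f(x_n + h, p_n + h·k3); p_{n+1} = p_n + (h/6)·(k1 + 2k2 + 2k3 + k4).
x=0.000000, p=0.500000:
  k1 = f(0.000000, 0.500000) = 0.550000
  k2 = f(0.050000, 0.527500) = 0.521744
  k3 = f(0.050000, 0.526087) = 0.523232
  k4 = f(0.100000, 0.552323) = 0.494939
  p ← 0.500000 + (0.1/6)·(k1 + 2k2 + 2k3 + k4) = 0.552248
x=0.100000, p=0.552248:
  k1 = f(0.100000, 0.552248) = 0.495022
  k2 = f(0.150000, 0.576999) = 0.467072
  k3 = f(0.150000, 0.575602) = 0.468683
  k4 = f(0.200000, 0.599116) = 0.441059
  p ← 0.552248 + (0.1/6)·(k1 + 2k2 + 2k3 + k4) = 0.599041
p(0.2) ≈ 0.5990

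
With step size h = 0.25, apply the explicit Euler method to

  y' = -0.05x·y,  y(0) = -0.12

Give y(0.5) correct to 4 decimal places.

-0.1196

Euler: y_{n+1} = y_n + h·f(x_n, y_n).
x=0.000000, y=-0.120000: f=0.000000 → y ← -0.120000 + 0.25·0.000000 = -0.120000
x=0.250000, y=-0.120000: f=0.001500 → y ← -0.120000 + 0.25·0.001500 = -0.119625
y(0.5) ≈ -0.1196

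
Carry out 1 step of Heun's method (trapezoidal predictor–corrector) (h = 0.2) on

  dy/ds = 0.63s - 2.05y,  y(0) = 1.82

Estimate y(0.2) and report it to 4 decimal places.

1.2394

Heun: k1 = f(s_n, y_n); k2 = f(s_n + h, y_n + h·k1); y_{n+1} = y_n + (h/2)·(k1 + k2).
s=0.000000, y=1.820000:
  k1 = f(0.000000, 1.820000) = -3.731000
  k2 = f(0.200000, 1.073800) = -2.075290
  y ← 1.820000 + (0.2/2)·(-3.731000 + (-2.075290)) = 1.239371
y(0.2) ≈ 1.2394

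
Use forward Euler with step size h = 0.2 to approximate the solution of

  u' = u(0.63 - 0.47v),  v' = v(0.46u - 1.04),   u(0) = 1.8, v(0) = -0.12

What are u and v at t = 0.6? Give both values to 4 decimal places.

Euler on (u,v): u_{n+1} = u_n + h·u', v_{n+1} = v_n + h·v'.
0.000000: (1.800000, -0.120000); f=(1.235520, 0.025440) → (2.047104, -0.114912)
0.200000: (2.047104, -0.114912); f=(1.400237, 0.011300) → (2.327151, -0.112652)
0.400000: (2.327151, -0.112652); f=(1.589320, -0.003435) → (2.645015, -0.113339)
(u(0.6), v(0.6)) ≈ (2.6450, -0.1133)

2.6450, -0.1133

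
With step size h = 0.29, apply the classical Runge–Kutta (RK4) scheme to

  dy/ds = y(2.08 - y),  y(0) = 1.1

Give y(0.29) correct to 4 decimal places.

RK4: k1 = f(s_n, y_n); k2 = f(s_n + h/2, y_n + (h/2)·k1); k3 = f(s_n + h/2, y_n + (h/2)·k2); k4 = f(s_n + h, y_n + h·k3); y_{n+1} = y_n + (h/6)·(k1 + 2k2 + 2k3 + k4).
s=0.000000, y=1.100000:
  k1 = f(0.000000, 1.100000) = 1.078000
  k2 = f(0.145000, 1.256310) = 1.034810
  k3 = f(0.145000, 1.250047) = 1.037480
  k4 = f(0.290000, 1.400869) = 0.951373
  y ← 1.100000 + (0.29/6)·(k1 + 2k2 + 2k3 + k4) = 1.398408
y(0.29) ≈ 1.3984

1.3984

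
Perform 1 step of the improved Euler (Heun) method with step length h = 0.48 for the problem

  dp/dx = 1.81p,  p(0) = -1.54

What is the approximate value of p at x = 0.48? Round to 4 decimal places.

Heun: k1 = f(x_n, p_n); k2 = f(x_n + h, p_n + h·k1); p_{n+1} = p_n + (h/2)·(k1 + k2).
x=0.000000, p=-1.540000:
  k1 = f(0.000000, -1.540000) = -2.787400
  k2 = f(0.480000, -2.877952) = -5.209093
  p ← -1.540000 + (0.48/2)·(-2.787400 + (-5.209093)) = -3.459158
p(0.48) ≈ -3.4592

-3.4592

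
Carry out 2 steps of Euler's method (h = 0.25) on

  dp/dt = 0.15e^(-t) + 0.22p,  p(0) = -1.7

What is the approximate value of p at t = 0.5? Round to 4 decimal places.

Euler: p_{n+1} = p_n + h·f(t_n, p_n).
t=0.000000, p=-1.700000: f=-0.224000 → p ← -1.700000 + 0.25·(-0.224000) = -1.756000
t=0.250000, p=-1.756000: f=-0.269500 → p ← -1.756000 + 0.25·(-0.269500) = -1.823375
p(0.5) ≈ -1.8234

-1.8234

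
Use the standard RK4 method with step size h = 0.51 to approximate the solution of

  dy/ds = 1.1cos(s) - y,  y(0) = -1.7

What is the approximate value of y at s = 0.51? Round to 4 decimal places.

RK4: k1 = f(s_n, y_n); k2 = f(s_n + h/2, y_n + (h/2)·k1); k3 = f(s_n + h/2, y_n + (h/2)·k2); k4 = f(s_n + h, y_n + h·k3); y_{n+1} = y_n + (h/6)·(k1 + 2k2 + 2k3 + k4).
s=0.000000, y=-1.700000:
  k1 = f(0.000000, -1.700000) = 2.800000
  k2 = f(0.255000, -0.986000) = 2.050430
  k3 = f(0.255000, -1.177140) = 2.241570
  k4 = f(0.510000, -0.556799) = 1.516818
  y ← -1.700000 + (0.51/6)·(k1 + 2k2 + 2k3 + k4) = -0.603431
y(0.51) ≈ -0.6034

-0.6034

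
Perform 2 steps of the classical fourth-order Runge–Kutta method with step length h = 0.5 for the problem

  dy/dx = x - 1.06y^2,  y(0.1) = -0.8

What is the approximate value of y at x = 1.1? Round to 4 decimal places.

-1.6189

RK4: k1 = f(x_n, y_n); k2 = f(x_n + h/2, y_n + (h/2)·k1); k3 = f(x_n + h/2, y_n + (h/2)·k2); k4 = f(x_n + h, y_n + h·k3); y_{n+1} = y_n + (h/6)·(k1 + 2k2 + 2k3 + k4).
x=0.100000, y=-0.800000:
  k1 = f(0.100000, -0.800000) = -0.578400
  k2 = f(0.350000, -0.944600) = -0.595805
  k3 = f(0.350000, -0.948951) = -0.604539
  k4 = f(0.600000, -1.102270) = -0.687898
  y ← -0.800000 + (0.5/6)·(k1 + 2k2 + 2k3 + k4) = -1.105582
x=0.600000, y=-1.105582:
  k1 = f(0.600000, -1.105582) = -0.695651
  k2 = f(0.850000, -1.279495) = -0.885334
  k3 = f(0.850000, -1.326916) = -1.016348
  k4 = f(1.100000, -1.613756) = -1.660461
  y ← -1.105582 + (0.5/6)·(k1 + 2k2 + 2k3 + k4) = -1.618872
y(1.1) ≈ -1.6189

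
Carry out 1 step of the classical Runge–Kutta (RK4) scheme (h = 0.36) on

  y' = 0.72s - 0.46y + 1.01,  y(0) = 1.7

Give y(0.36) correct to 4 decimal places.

1.8198

RK4: k1 = f(s_n, y_n); k2 = f(s_n + h/2, y_n + (h/2)·k1); k3 = f(s_n + h/2, y_n + (h/2)·k2); k4 = f(s_n + h, y_n + h·k3); y_{n+1} = y_n + (h/6)·(k1 + 2k2 + 2k3 + k4).
s=0.000000, y=1.700000:
  k1 = f(0.000000, 1.700000) = 0.228000
  k2 = f(0.180000, 1.741040) = 0.338722
  k3 = f(0.180000, 1.760970) = 0.329554
  k4 = f(0.360000, 1.818639) = 0.432626
  y ← 1.700000 + (0.36/6)·(k1 + 2k2 + 2k3 + k4) = 1.819831
y(0.36) ≈ 1.8198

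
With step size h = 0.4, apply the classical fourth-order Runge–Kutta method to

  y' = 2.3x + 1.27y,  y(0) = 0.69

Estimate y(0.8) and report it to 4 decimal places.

RK4: k1 = f(x_n, y_n); k2 = f(x_n + h/2, y_n + (h/2)·k1); k3 = f(x_n + h/2, y_n + (h/2)·k2); k4 = f(x_n + h, y_n + h·k3); y_{n+1} = y_n + (h/6)·(k1 + 2k2 + 2k3 + k4).
x=0.000000, y=0.690000:
  k1 = f(0.000000, 0.690000) = 0.876300
  k2 = f(0.200000, 0.865260) = 1.558880
  k3 = f(0.200000, 1.001776) = 1.732256
  k4 = f(0.400000, 1.382902) = 2.676286
  y ← 0.690000 + (0.4/6)·(k1 + 2k2 + 2k3 + k4) = 1.365657
x=0.400000, y=1.365657:
  k1 = f(0.400000, 1.365657) = 2.654385
  k2 = f(0.600000, 1.896534) = 3.788598
  k3 = f(0.600000, 2.123377) = 4.076689
  k4 = f(0.800000, 2.996333) = 5.645342
  y ← 1.365657 + (0.4/6)·(k1 + 2k2 + 2k3 + k4) = 2.967677
y(0.8) ≈ 2.9677

2.9677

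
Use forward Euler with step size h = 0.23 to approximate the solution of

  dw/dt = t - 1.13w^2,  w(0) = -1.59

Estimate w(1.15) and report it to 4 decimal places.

-99.3783

Euler: w_{n+1} = w_n + h·f(t_n, w_n).
t=0.000000, w=-1.590000: f=-2.856753 → w ← -1.590000 + 0.23·(-2.856753) = -2.247053
t=0.230000, w=-2.247053: f=-5.475650 → w ← -2.247053 + 0.23·(-5.475650) = -3.506453
t=0.460000, w=-3.506453: f=-13.433588 → w ← -3.506453 + 0.23·(-13.433588) = -6.596178
t=0.690000, w=-6.596178: f=-48.475809 → w ← -6.596178 + 0.23·(-48.475809) = -17.745614
t=0.920000, w=-17.745614: f=-354.924705 → w ← -17.745614 + 0.23·(-354.924705) = -99.378296
w(1.15) ≈ -99.3783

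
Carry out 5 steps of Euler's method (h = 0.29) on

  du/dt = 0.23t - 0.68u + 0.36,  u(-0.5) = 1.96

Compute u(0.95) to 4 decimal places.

Euler: u_{n+1} = u_n + h·f(t_n, u_n).
t=-0.500000, u=1.960000: f=-1.087800 → u ← 1.960000 + 0.29·(-1.087800) = 1.644538
t=-0.210000, u=1.644538: f=-0.806586 → u ← 1.644538 + 0.29·(-0.806586) = 1.410628
t=0.080000, u=1.410628: f=-0.580827 → u ← 1.410628 + 0.29·(-0.580827) = 1.242188
t=0.370000, u=1.242188: f=-0.399588 → u ← 1.242188 + 0.29·(-0.399588) = 1.126308
t=0.660000, u=1.126308: f=-0.254089 → u ← 1.126308 + 0.29·(-0.254089) = 1.052622
u(0.95) ≈ 1.0526

1.0526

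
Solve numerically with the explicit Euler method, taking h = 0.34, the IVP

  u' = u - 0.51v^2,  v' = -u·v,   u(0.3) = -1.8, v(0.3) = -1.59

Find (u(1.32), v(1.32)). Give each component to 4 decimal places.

Euler on (u,v): u_{n+1} = u_n + h·u', v_{n+1} = v_n + h·v'.
0.300000: (-1.800000, -1.590000); f=(-3.089331, -2.862000) → (-2.850373, -2.563080)
0.640000: (-2.850373, -2.563080); f=(-6.200756, -7.305733) → (-4.958630, -5.047029)
0.980000: (-4.958630, -5.047029); f=(-17.949606, -25.026348) → (-11.061496, -13.555987)
(u(1.32), v(1.32)) ≈ (-11.0615, -13.5560)

-11.0615, -13.5560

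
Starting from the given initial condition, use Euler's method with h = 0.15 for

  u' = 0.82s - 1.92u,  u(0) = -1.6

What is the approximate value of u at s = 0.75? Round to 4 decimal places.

Euler: u_{n+1} = u_n + h·f(s_n, u_n).
s=0.000000, u=-1.600000: f=3.072000 → u ← -1.600000 + 0.15·3.072000 = -1.139200
s=0.150000, u=-1.139200: f=2.310264 → u ← -1.139200 + 0.15·2.310264 = -0.792660
s=0.300000, u=-0.792660: f=1.767908 → u ← -0.792660 + 0.15·1.767908 = -0.527474
s=0.450000, u=-0.527474: f=1.381750 → u ← -0.527474 + 0.15·1.381750 = -0.320212
s=0.600000, u=-0.320212: f=1.106806 → u ← -0.320212 + 0.15·1.106806 = -0.154191
u(0.75) ≈ -0.1542

-0.1542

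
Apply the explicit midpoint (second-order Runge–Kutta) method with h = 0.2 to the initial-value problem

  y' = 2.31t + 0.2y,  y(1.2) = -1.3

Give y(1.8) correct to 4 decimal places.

Midpoint: k1 = f(t_n, y_n); k2 = f(t_n + h/2, y_n + (h/2)·k1); y_{n+1} = y_n + h·k2.
t=1.200000, y=-1.300000:
  k1 = f(1.200000, -1.300000) = 2.512000
  k2 = f(1.300000, -1.048800) = 2.793240
  y ← -1.300000 + 0.2·2.793240 = -0.741352
t=1.400000, y=-0.741352:
  k1 = f(1.400000, -0.741352) = 3.085730
  k2 = f(1.500000, -0.432779) = 3.378444
  y ← -0.741352 + 0.2·3.378444 = -0.065663
t=1.600000, y=-0.065663:
  k1 = f(1.600000, -0.065663) = 3.682867
  k2 = f(1.700000, 0.302624) = 3.987525
  y ← -0.065663 + 0.2·3.987525 = 0.731842
y(1.8) ≈ 0.7318

0.7318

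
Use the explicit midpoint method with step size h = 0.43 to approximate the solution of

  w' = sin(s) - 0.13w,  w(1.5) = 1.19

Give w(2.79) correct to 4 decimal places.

1.9293

Midpoint: k1 = f(s_n, w_n); k2 = f(s_n + h/2, w_n + (h/2)·k1); w_{n+1} = w_n + h·k2.
s=1.500000, w=1.190000:
  k1 = f(1.500000, 1.190000) = 0.842795
  k2 = f(1.715000, 1.371201) = 0.811365
  w ← 1.190000 + 0.43·0.811365 = 1.538887
s=1.930000, w=1.538887:
  k1 = f(1.930000, 1.538887) = 0.736122
  k2 = f(2.145000, 1.697153) = 0.618995
  w ← 1.538887 + 0.43·0.618995 = 1.805055
s=2.360000, w=1.805055:
  k1 = f(2.360000, 1.805055) = 0.469754
  k2 = f(2.575000, 1.906052) = 0.288974
  w ← 1.805055 + 0.43·0.288974 = 1.929313
w(2.79) ≈ 1.9293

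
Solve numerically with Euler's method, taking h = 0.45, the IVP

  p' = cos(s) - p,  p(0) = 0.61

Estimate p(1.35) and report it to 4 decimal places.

Euler: p_{n+1} = p_n + h·f(s_n, p_n).
s=0.000000, p=0.610000: f=0.390000 → p ← 0.610000 + 0.45·0.390000 = 0.785500
s=0.450000, p=0.785500: f=0.114947 → p ← 0.785500 + 0.45·0.114947 = 0.837226
s=0.900000, p=0.837226: f=-0.215616 → p ← 0.837226 + 0.45·(-0.215616) = 0.740199
p(1.35) ≈ 0.7402

0.7402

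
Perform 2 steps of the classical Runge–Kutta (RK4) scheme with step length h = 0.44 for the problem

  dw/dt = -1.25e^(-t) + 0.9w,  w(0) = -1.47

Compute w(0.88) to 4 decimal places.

RK4: k1 = f(t_n, w_n); k2 = f(t_n + h/2, w_n + (h/2)·k1); k3 = f(t_n + h/2, w_n + (h/2)·k2); k4 = f(t_n + h, w_n + h·k3); w_{n+1} = w_n + (h/6)·(k1 + 2k2 + 2k3 + k4).
t=0.000000, w=-1.470000:
  k1 = f(0.000000, -1.470000) = -2.573000
  k2 = f(0.220000, -2.036060) = -2.835602
  k3 = f(0.220000, -2.093833) = -2.887598
  k4 = f(0.440000, -2.740543) = -3.271534
  w ← -1.470000 + (0.44/6)·(k1 + 2k2 + 2k3 + k4) = -2.738002
t=0.440000, w=-2.738002:
  k1 = f(0.440000, -2.738002) = -3.269247
  k2 = f(0.660000, -3.457236) = -3.757577
  k3 = f(0.660000, -3.564669) = -3.854266
  k4 = f(0.880000, -4.433879) = -4.508970
  w ← -2.738002 + (0.44/6)·(k1 + 2k2 + 2k3 + k4) = -4.424808
w(0.88) ≈ -4.4248

-4.4248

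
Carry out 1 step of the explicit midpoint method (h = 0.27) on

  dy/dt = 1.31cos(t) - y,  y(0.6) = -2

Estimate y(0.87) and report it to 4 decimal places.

-1.3099

Midpoint: k1 = f(t_n, y_n); k2 = f(t_n + h/2, y_n + (h/2)·k1); y_{n+1} = y_n + h·k2.
t=0.600000, y=-2.000000:
  k1 = f(0.600000, -2.000000) = 3.081190
  k2 = f(0.735000, -1.584039) = 2.555838
  y ← -2.000000 + 0.27·2.555838 = -1.309924
y(0.87) ≈ -1.3099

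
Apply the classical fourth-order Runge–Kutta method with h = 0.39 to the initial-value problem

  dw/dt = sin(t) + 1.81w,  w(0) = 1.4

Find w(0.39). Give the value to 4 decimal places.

2.9296

RK4: k1 = f(t_n, w_n); k2 = f(t_n + h/2, w_n + (h/2)·k1); k3 = f(t_n + h/2, w_n + (h/2)·k2); k4 = f(t_n + h, w_n + h·k3); w_{n+1} = w_n + (h/6)·(k1 + 2k2 + 2k3 + k4).
t=0.000000, w=1.400000:
  k1 = f(0.000000, 1.400000) = 2.534000
  k2 = f(0.195000, 1.894130) = 3.622142
  k3 = f(0.195000, 2.106318) = 4.006201
  k4 = f(0.390000, 2.962419) = 5.742166
  w ← 1.400000 + (0.39/6)·(k1 + 2k2 + 2k3 + k4) = 2.929635
w(0.39) ≈ 2.9296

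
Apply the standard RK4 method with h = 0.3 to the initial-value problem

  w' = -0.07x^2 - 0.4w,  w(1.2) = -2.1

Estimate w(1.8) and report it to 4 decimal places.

RK4: k1 = f(x_n, w_n); k2 = f(x_n + h/2, w_n + (h/2)·k1); k3 = f(x_n + h/2, w_n + (h/2)·k2); k4 = f(x_n + h, w_n + h·k3); w_{n+1} = w_n + (h/6)·(k1 + 2k2 + 2k3 + k4).
x=1.200000, w=-2.100000:
  k1 = f(1.200000, -2.100000) = 0.739200
  k2 = f(1.350000, -1.989120) = 0.668073
  k3 = f(1.350000, -1.999789) = 0.672341
  k4 = f(1.500000, -1.898298) = 0.601819
  w ← -2.100000 + (0.3/6)·(k1 + 2k2 + 2k3 + k4) = -1.898908
x=1.500000, w=-1.898908:
  k1 = f(1.500000, -1.898908) = 0.602063
  k2 = f(1.650000, -1.808598) = 0.532864
  k3 = f(1.650000, -1.818978) = 0.537016
  k4 = f(1.800000, -1.737803) = 0.468321
  w ← -1.898908 + (0.3/6)·(k1 + 2k2 + 2k3 + k4) = -1.738400
w(1.8) ≈ -1.7384

-1.7384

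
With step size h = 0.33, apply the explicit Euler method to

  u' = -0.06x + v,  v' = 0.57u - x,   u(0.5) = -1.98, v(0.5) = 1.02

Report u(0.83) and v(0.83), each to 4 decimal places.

-1.6533, 0.4826

Euler on (u,v): u_{n+1} = u_n + h·u', v_{n+1} = v_n + h·v'.
0.500000: (-1.980000, 1.020000); f=(0.990000, -1.628600) → (-1.653300, 0.482562)
(u(0.83), v(0.83)) ≈ (-1.6533, 0.4826)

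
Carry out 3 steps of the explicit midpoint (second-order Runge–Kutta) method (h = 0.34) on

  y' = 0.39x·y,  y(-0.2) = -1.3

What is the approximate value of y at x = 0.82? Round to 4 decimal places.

Midpoint: k1 = f(x_n, y_n); k2 = f(x_n + h/2, y_n + (h/2)·k1); y_{n+1} = y_n + h·k2.
x=-0.200000, y=-1.300000:
  k1 = f(-0.200000, -1.300000) = 0.101400
  k2 = f(-0.030000, -1.282762) = 0.015008
  y ← -1.300000 + 0.34·0.015008 = -1.294897
x=0.140000, y=-1.294897:
  k1 = f(0.140000, -1.294897) = -0.070701
  k2 = f(0.310000, -1.306916) = -0.158006
  y ← -1.294897 + 0.34·(-0.158006) = -1.348619
x=0.480000, y=-1.348619:
  k1 = f(0.480000, -1.348619) = -0.252462
  k2 = f(0.650000, -1.391538) = -0.352755
  y ← -1.348619 + 0.34·(-0.352755) = -1.468556
y(0.82) ≈ -1.4686

-1.4686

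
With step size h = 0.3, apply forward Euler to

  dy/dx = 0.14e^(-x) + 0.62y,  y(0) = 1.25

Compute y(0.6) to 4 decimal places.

Euler: y_{n+1} = y_n + h·f(x_n, y_n).
x=0.000000, y=1.250000: f=0.915000 → y ← 1.250000 + 0.3·0.915000 = 1.524500
x=0.300000, y=1.524500: f=1.048905 → y ← 1.524500 + 0.3·1.048905 = 1.839171
y(0.6) ≈ 1.8392

1.8392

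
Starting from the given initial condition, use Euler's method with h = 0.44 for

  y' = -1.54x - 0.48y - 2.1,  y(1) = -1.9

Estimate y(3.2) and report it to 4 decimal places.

-8.2632

Euler: y_{n+1} = y_n + h·f(x_n, y_n).
x=1.000000, y=-1.900000: f=-2.728000 → y ← -1.900000 + 0.44·(-2.728000) = -3.100320
x=1.440000, y=-3.100320: f=-2.829446 → y ← -3.100320 + 0.44·(-2.829446) = -4.345276
x=1.880000, y=-4.345276: f=-2.909467 → y ← -4.345276 + 0.44·(-2.909467) = -5.625442
x=2.320000, y=-5.625442: f=-2.972588 → y ← -5.625442 + 0.44·(-2.972588) = -6.933381
x=2.760000, y=-6.933381: f=-3.022377 → y ← -6.933381 + 0.44·(-3.022377) = -8.263227
y(3.2) ≈ -8.2632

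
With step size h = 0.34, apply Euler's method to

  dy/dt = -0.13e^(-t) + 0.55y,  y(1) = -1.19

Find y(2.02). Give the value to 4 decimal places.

Euler: y_{n+1} = y_n + h·f(t_n, y_n).
t=1.000000, y=-1.190000: f=-0.702324 → y ← -1.190000 + 0.34·(-0.702324) = -1.428790
t=1.340000, y=-1.428790: f=-0.819875 → y ← -1.428790 + 0.34·(-0.819875) = -1.707548
t=1.680000, y=-1.707548: f=-0.963380 → y ← -1.707548 + 0.34·(-0.963380) = -2.035097
y(2.02) ≈ -2.0351

-2.0351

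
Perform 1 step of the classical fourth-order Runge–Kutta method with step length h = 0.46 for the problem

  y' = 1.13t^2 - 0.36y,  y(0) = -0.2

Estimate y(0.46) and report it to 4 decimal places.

RK4: k1 = f(t_n, y_n); k2 = f(t_n + h/2, y_n + (h/2)·k1); k3 = f(t_n + h/2, y_n + (h/2)·k2); k4 = f(t_n + h, y_n + h·k3); y_{n+1} = y_n + (h/6)·(k1 + 2k2 + 2k3 + k4).
t=0.000000, y=-0.200000:
  k1 = f(0.000000, -0.200000) = 0.072000
  k2 = f(0.230000, -0.183440) = 0.125815
  k3 = f(0.230000, -0.171062) = 0.121359
  k4 = f(0.460000, -0.144175) = 0.291011
  y ← -0.200000 + (0.46/6)·(k1 + 2k2 + 2k3 + k4) = -0.134269
y(0.46) ≈ -0.1343

-0.1343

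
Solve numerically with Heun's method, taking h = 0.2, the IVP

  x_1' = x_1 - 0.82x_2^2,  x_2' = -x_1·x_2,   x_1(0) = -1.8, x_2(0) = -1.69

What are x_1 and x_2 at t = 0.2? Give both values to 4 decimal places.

-2.9102, -2.5983

Heun on (x_1,x_2): k1 = f(t_n, state_n); k2 = f(t_n + h, state_n + h·k1); state_{n+1} = state_n + (h/2)·(k1 + k2).
0.000000: (-1.800000, -1.690000)
  k1 = (-4.142002, -3.042000)
  predictor → (-2.628400, -2.298400)
  k2 = (-6.960167, -6.041115)
  → (-2.910217, -2.598312)
(x_1(0.2), x_2(0.2)) ≈ (-2.9102, -2.5983)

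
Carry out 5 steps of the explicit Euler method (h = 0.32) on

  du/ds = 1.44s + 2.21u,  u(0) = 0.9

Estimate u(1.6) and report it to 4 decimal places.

Euler: u_{n+1} = u_n + h·f(s_n, u_n).
s=0.000000, u=0.900000: f=1.989000 → u ← 0.900000 + 0.32·1.989000 = 1.536480
s=0.320000, u=1.536480: f=3.856421 → u ← 1.536480 + 0.32·3.856421 = 2.770535
s=0.640000, u=2.770535: f=7.044482 → u ← 2.770535 + 0.32·7.044482 = 5.024769
s=0.960000, u=5.024769: f=12.487139 → u ← 5.024769 + 0.32·12.487139 = 9.020653
s=1.280000, u=9.020653: f=21.778844 → u ← 9.020653 + 0.32·21.778844 = 15.989883
u(1.6) ≈ 15.9899

15.9899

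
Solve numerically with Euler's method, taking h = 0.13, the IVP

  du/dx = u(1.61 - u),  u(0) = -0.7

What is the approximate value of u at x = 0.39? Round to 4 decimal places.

Euler: u_{n+1} = u_n + h·f(x_n, u_n).
x=0.000000, u=-0.700000: f=-1.617000 → u ← -0.700000 + 0.13·(-1.617000) = -0.910210
x=0.130000, u=-0.910210: f=-2.293920 → u ← -0.910210 + 0.13·(-2.293920) = -1.208420
x=0.260000, u=-1.208420: f=-3.405834 → u ← -1.208420 + 0.13·(-3.405834) = -1.651178
u(0.39) ≈ -1.6512

-1.6512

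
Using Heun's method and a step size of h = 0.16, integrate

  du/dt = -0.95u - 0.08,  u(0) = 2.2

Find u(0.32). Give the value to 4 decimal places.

Heun: k1 = f(t_n, u_n); k2 = f(t_n + h, u_n + h·k1); u_{n+1} = u_n + (h/2)·(k1 + k2).
t=0.000000, u=2.200000:
  k1 = f(0.000000, 2.200000) = -2.170000
  k2 = f(0.160000, 1.852800) = -1.840160
  u ← 2.200000 + (0.16/2)·(-2.170000 + (-1.840160)) = 1.879187
t=0.160000, u=1.879187:
  k1 = f(0.160000, 1.879187) = -1.865228
  k2 = f(0.320000, 1.580751) = -1.581713
  u ← 1.879187 + (0.16/2)·(-1.865228 + (-1.581713)) = 1.603432
u(0.32) ≈ 1.6034

1.6034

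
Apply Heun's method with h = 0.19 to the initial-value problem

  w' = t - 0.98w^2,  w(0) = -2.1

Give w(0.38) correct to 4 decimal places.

-6.8170

Heun: k1 = f(t_n, w_n); k2 = f(t_n + h, w_n + h·k1); w_{n+1} = w_n + (h/2)·(k1 + k2).
t=0.000000, w=-2.100000:
  k1 = f(0.000000, -2.100000) = -4.321800
  k2 = f(0.190000, -2.921142) = -8.172409
  w ← -2.100000 + (0.19/2)·(-4.321800 + (-8.172409)) = -3.286950
t=0.190000, w=-3.286950:
  k1 = f(0.190000, -3.286950) = -10.397959
  k2 = f(0.380000, -5.262562) = -26.760668
  w ← -3.286950 + (0.19/2)·(-10.397959 + (-26.760668)) = -6.817019
w(0.38) ≈ -6.8170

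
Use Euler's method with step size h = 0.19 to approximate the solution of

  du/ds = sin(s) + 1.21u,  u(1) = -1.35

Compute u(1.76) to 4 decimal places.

-2.1053

Euler: u_{n+1} = u_n + h·f(s_n, u_n).
s=1.000000, u=-1.350000: f=-0.792029 → u ← -1.350000 + 0.19·(-0.792029) = -1.500486
s=1.190000, u=-1.500486: f=-0.887219 → u ← -1.500486 + 0.19·(-0.887219) = -1.669057
s=1.380000, u=-1.669057: f=-1.037705 → u ← -1.669057 + 0.19·(-1.037705) = -1.866221
s=1.570000, u=-1.866221: f=-1.258128 → u ← -1.866221 + 0.19·(-1.258128) = -2.105265
u(1.76) ≈ -2.1053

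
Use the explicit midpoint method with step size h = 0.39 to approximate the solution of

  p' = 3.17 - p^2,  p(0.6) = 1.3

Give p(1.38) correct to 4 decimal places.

1.6606

Midpoint: k1 = f(s_n, p_n); k2 = f(s_n + h/2, p_n + (h/2)·k1); p_{n+1} = p_n + h·k2.
s=0.600000, p=1.300000:
  k1 = f(0.600000, 1.300000) = 1.480000
  k2 = f(0.795000, 1.588600) = 0.646350
  p ← 1.300000 + 0.39·0.646350 = 1.552077
s=0.990000, p=1.552077:
  k1 = f(0.990000, 1.552077) = 0.761058
  k2 = f(1.185000, 1.700483) = 0.278358
  p ← 1.552077 + 0.39·0.278358 = 1.660636
p(1.38) ≈ 1.6606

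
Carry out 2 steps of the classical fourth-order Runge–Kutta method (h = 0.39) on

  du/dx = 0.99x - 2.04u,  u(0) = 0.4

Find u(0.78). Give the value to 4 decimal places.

RK4: k1 = f(x_n, u_n); k2 = f(x_n + h/2, u_n + (h/2)·k1); k3 = f(x_n + h/2, u_n + (h/2)·k2); k4 = f(x_n + h, u_n + h·k3); u_{n+1} = u_n + (h/6)·(k1 + 2k2 + 2k3 + k4).
x=0.000000, u=0.400000:
  k1 = f(0.000000, 0.400000) = -0.816000
  k2 = f(0.195000, 0.240880) = -0.298345
  k3 = f(0.195000, 0.341823) = -0.504268
  k4 = f(0.390000, 0.203335) = -0.028704
  u ← 0.400000 + (0.39/6)·(k1 + 2k2 + 2k3 + k4) = 0.240754
x=0.390000, u=0.240754:
  k1 = f(0.390000, 0.240754) = -0.105039
  k2 = f(0.585000, 0.220272) = 0.129795
  k3 = f(0.585000, 0.266065) = 0.036378
  k4 = f(0.780000, 0.254942) = 0.252118
  u ← 0.240754 + (0.39/6)·(k1 + 2k2 + 2k3 + k4) = 0.271917
u(0.78) ≈ 0.2719

0.2719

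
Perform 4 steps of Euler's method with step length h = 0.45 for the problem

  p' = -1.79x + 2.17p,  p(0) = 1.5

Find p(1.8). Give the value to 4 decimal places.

Euler: p_{n+1} = p_n + h·f(x_n, p_n).
x=0.000000, p=1.500000: f=3.255000 → p ← 1.500000 + 0.45·3.255000 = 2.964750
x=0.450000, p=2.964750: f=5.628007 → p ← 2.964750 + 0.45·5.628007 = 5.497353
x=0.900000, p=5.497353: f=10.318257 → p ← 5.497353 + 0.45·10.318257 = 10.140569
x=1.350000, p=10.140569: f=19.588535 → p ← 10.140569 + 0.45·19.588535 = 18.955410
p(1.8) ≈ 18.9554

18.9554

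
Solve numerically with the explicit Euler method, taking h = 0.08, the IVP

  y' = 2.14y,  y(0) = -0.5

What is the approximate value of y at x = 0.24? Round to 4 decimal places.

Euler: y_{n+1} = y_n + h·f(x_n, y_n).
x=0.000000, y=-0.500000: f=-1.070000 → y ← -0.500000 + 0.08·(-1.070000) = -0.585600
x=0.080000, y=-0.585600: f=-1.253184 → y ← -0.585600 + 0.08·(-1.253184) = -0.685855
x=0.160000, y=-0.685855: f=-1.467729 → y ← -0.685855 + 0.08·(-1.467729) = -0.803273
y(0.24) ≈ -0.8033

-0.8033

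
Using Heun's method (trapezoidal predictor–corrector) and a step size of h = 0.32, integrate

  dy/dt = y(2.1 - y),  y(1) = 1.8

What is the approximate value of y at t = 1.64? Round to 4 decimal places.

Heun: k1 = f(t_n, y_n); k2 = f(t_n + h, y_n + h·k1); y_{n+1} = y_n + (h/2)·(k1 + k2).
t=1.000000, y=1.800000:
  k1 = f(1.000000, 1.800000) = 0.540000
  k2 = f(1.320000, 1.972800) = 0.250940
  y ← 1.800000 + (0.32/2)·(0.540000 + 0.250940) = 1.926550
t=1.320000, y=1.926550:
  k1 = f(1.320000, 1.926550) = 0.334159
  k2 = f(1.640000, 2.033481) = 0.135264
  y ← 1.926550 + (0.32/2)·(0.334159 + 0.135264) = 2.001658
y(1.64) ≈ 2.0017

2.0017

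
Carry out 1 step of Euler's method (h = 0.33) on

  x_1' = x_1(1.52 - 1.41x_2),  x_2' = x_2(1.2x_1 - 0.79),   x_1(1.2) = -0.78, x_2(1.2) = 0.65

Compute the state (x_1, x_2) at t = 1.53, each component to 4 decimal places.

Euler on (x_1,x_2): x_1_{n+1} = x_1_n + h·x_1', x_2_{n+1} = x_2_n + h·x_2'.
1.200000: (-0.780000, 0.650000); f=(-0.470730, -1.121900) → (-0.935341, 0.279773)
(x_1(1.53), x_2(1.53)) ≈ (-0.9353, 0.2798)

-0.9353, 0.2798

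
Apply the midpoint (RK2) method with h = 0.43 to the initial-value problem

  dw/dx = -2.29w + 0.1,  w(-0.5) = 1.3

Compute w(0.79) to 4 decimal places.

0.2008

Midpoint: k1 = f(x_n, w_n); k2 = f(x_n + h/2, w_n + (h/2)·k1); w_{n+1} = w_n + h·k2.
x=-0.500000, w=1.300000:
  k1 = f(-0.500000, 1.300000) = -2.877000
  k2 = f(-0.285000, 0.681445) = -1.460509
  w ← 1.300000 + 0.43·(-1.460509) = 0.671981
x=-0.070000, w=0.671981:
  k1 = f(-0.070000, 0.671981) = -1.438837
  k2 = f(0.145000, 0.362631) = -0.730425
  w ← 0.671981 + 0.43·(-0.730425) = 0.357898
x=0.360000, w=0.357898:
  k1 = f(0.360000, 0.357898) = -0.719587
  k2 = f(0.575000, 0.203187) = -0.365298
  w ← 0.357898 + 0.43·(-0.365298) = 0.200820
w(0.79) ≈ 0.2008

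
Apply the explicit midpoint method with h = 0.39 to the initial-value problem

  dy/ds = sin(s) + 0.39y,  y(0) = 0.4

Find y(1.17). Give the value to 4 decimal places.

Midpoint: k1 = f(s_n, y_n); k2 = f(s_n + h/2, y_n + (h/2)·k1); y_{n+1} = y_n + h·k2.
s=0.000000, y=0.400000:
  k1 = f(0.000000, 0.400000) = 0.156000
  k2 = f(0.195000, 0.430420) = 0.361630
  y ← 0.400000 + 0.39·0.361630 = 0.541036
s=0.390000, y=0.541036:
  k1 = f(0.390000, 0.541036) = 0.591192
  k2 = f(0.585000, 0.656318) = 0.808164
  y ← 0.541036 + 0.39·0.808164 = 0.856220
s=0.780000, y=0.856220:
  k1 = f(0.780000, 0.856220) = 1.037205
  k2 = f(0.975000, 1.058475) = 1.240507
  y ← 0.856220 + 0.39·1.240507 = 1.340017
y(1.17) ≈ 1.3400

1.3400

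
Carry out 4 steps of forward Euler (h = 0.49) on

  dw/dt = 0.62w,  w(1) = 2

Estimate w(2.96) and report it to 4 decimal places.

5.7793

Euler: w_{n+1} = w_n + h·f(t_n, w_n).
t=1.000000, w=2.000000: f=1.240000 → w ← 2.000000 + 0.49·1.240000 = 2.607600
t=1.490000, w=2.607600: f=1.616712 → w ← 2.607600 + 0.49·1.616712 = 3.399789
t=1.980000, w=3.399789: f=2.107869 → w ← 3.399789 + 0.49·2.107869 = 4.432645
t=2.470000, w=4.432645: f=2.748240 → w ← 4.432645 + 0.49·2.748240 = 5.779282
w(2.96) ≈ 5.7793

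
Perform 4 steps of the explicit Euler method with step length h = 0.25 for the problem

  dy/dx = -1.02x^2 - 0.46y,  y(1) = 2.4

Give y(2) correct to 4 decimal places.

Euler: y_{n+1} = y_n + h·f(x_n, y_n).
x=1.000000, y=2.400000: f=-2.124000 → y ← 2.400000 + 0.25·(-2.124000) = 1.869000
x=1.250000, y=1.869000: f=-2.453490 → y ← 1.869000 + 0.25·(-2.453490) = 1.255627
x=1.500000, y=1.255627: f=-2.872589 → y ← 1.255627 + 0.25·(-2.872589) = 0.537480
x=1.750000, y=0.537480: f=-3.370991 → y ← 0.537480 + 0.25·(-3.370991) = -0.305267
y(2) ≈ -0.3053

-0.3053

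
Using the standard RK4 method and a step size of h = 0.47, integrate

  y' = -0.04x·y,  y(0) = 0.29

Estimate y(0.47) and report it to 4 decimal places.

0.2887

RK4: k1 = f(x_n, y_n); k2 = f(x_n + h/2, y_n + (h/2)·k1); k3 = f(x_n + h/2, y_n + (h/2)·k2); k4 = f(x_n + h, y_n + h·k3); y_{n+1} = y_n + (h/6)·(k1 + 2k2 + 2k3 + k4).
x=0.000000, y=0.290000:
  k1 = f(0.000000, 0.290000) = 0.000000
  k2 = f(0.235000, 0.290000) = -0.002726
  k3 = f(0.235000, 0.289359) = -0.002720
  k4 = f(0.470000, 0.288722) = -0.005428
  y ← 0.290000 + (0.47/6)·(k1 + 2k2 + 2k3 + k4) = 0.288722
y(0.47) ≈ 0.2887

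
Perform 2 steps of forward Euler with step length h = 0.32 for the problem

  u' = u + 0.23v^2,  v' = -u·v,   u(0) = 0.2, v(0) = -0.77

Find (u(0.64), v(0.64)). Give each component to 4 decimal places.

Euler on (u,v): u_{n+1} = u_n + h·u', v_{n+1} = v_n + h·v'.
0.000000: (0.200000, -0.770000); f=(0.336367, 0.154000) → (0.307637, -0.720720)
0.320000: (0.307637, -0.720720); f=(0.427108, 0.221720) → (0.444312, -0.649769)
(u(0.64), v(0.64)) ≈ (0.4443, -0.6498)

0.4443, -0.6498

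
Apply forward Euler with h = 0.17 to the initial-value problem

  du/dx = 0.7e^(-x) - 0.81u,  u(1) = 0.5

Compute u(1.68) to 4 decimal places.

Euler: u_{n+1} = u_n + h·f(x_n, u_n).
x=1.000000, u=0.500000: f=-0.147484 → u ← 0.500000 + 0.17·(-0.147484) = 0.474928
x=1.170000, u=0.474928: f=-0.167435 → u ← 0.474928 + 0.17·(-0.167435) = 0.446464
x=1.340000, u=0.446464: f=-0.178344 → u ← 0.446464 + 0.17·(-0.178344) = 0.416145
x=1.510000, u=0.416145: f=-0.182441 → u ← 0.416145 + 0.17·(-0.182441) = 0.385130
u(1.68) ≈ 0.3851

0.3851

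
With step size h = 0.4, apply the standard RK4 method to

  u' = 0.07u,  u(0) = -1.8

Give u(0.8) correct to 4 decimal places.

-1.9037

RK4: k1 = f(s_n, u_n); k2 = f(s_n + h/2, u_n + (h/2)·k1); k3 = f(s_n + h/2, u_n + (h/2)·k2); k4 = f(s_n + h, u_n + h·k3); u_{n+1} = u_n + (h/6)·(k1 + 2k2 + 2k3 + k4).
s=0.000000, u=-1.800000:
  k1 = f(0.000000, -1.800000) = -0.126000
  k2 = f(0.200000, -1.825200) = -0.127764
  k3 = f(0.200000, -1.825553) = -0.127789
  k4 = f(0.400000, -1.851115) = -0.129578
  u ← -1.800000 + (0.4/6)·(k1 + 2k2 + 2k3 + k4) = -1.851112
s=0.400000, u=-1.851112:
  k1 = f(0.400000, -1.851112) = -0.129578
  k2 = f(0.600000, -1.877028) = -0.131392
  k3 = f(0.600000, -1.877391) = -0.131417
  k4 = f(0.800000, -1.903679) = -0.133258
  u ← -1.851112 + (0.4/6)·(k1 + 2k2 + 2k3 + k4) = -1.903676
u(0.8) ≈ -1.9037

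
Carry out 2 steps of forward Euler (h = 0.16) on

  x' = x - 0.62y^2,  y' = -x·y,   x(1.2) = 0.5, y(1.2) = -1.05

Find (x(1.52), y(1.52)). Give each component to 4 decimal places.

0.4534, -0.8933

Euler on (x,y): x_{n+1} = x_n + h·x', y_{n+1} = y_n + h·y'.
1.200000: (0.500000, -1.050000); f=(-0.183550, 0.525000) → (0.470632, -0.966000)
1.360000: (0.470632, -0.966000); f=(-0.107925, 0.454631) → (0.453364, -0.893259)
(x(1.52), y(1.52)) ≈ (0.4534, -0.8933)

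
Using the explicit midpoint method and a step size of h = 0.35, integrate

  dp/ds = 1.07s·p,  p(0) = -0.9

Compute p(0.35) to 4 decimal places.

-0.9590

Midpoint: k1 = f(s_n, p_n); k2 = f(s_n + h/2, p_n + (h/2)·k1); p_{n+1} = p_n + h·k2.
s=0.000000, p=-0.900000:
  k1 = f(0.000000, -0.900000) = 0.000000
  k2 = f(0.175000, -0.900000) = -0.168525
  p ← -0.900000 + 0.35·(-0.168525) = -0.958984
p(0.35) ≈ -0.9590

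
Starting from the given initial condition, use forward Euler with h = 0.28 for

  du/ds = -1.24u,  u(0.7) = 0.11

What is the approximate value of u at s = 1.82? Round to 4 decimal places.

0.0200

Euler: u_{n+1} = u_n + h·f(s_n, u_n).
s=0.700000, u=0.110000: f=-0.136400 → u ← 0.110000 + 0.28·(-0.136400) = 0.071808
s=0.980000, u=0.071808: f=-0.089042 → u ← 0.071808 + 0.28·(-0.089042) = 0.046876
s=1.260000, u=0.046876: f=-0.058127 → u ← 0.046876 + 0.28·(-0.058127) = 0.030601
s=1.540000, u=0.030601: f=-0.037945 → u ← 0.030601 + 0.28·(-0.037945) = 0.019976
u(1.82) ≈ 0.0200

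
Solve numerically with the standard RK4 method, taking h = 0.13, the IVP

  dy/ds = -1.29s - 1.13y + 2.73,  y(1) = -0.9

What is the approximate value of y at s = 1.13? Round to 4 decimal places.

-0.6133

RK4: k1 = f(s_n, y_n); k2 = f(s_n + h/2, y_n + (h/2)·k1); k3 = f(s_n + h/2, y_n + (h/2)·k2); k4 = f(s_n + h, y_n + h·k3); y_{n+1} = y_n + (h/6)·(k1 + 2k2 + 2k3 + k4).
s=1.000000, y=-0.900000:
  k1 = f(1.000000, -0.900000) = 2.457000
  k2 = f(1.065000, -0.740295) = 2.192683
  k3 = f(1.065000, -0.757476) = 2.212097
  k4 = f(1.130000, -0.612427) = 1.964343
  y ← -0.900000 + (0.13/6)·(k1 + 2k2 + 2k3 + k4) = -0.613330
y(1.13) ≈ -0.6133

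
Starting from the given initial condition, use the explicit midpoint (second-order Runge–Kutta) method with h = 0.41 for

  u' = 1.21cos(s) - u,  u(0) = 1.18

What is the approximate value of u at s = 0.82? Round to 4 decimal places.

1.1069

Midpoint: k1 = f(s_n, u_n); k2 = f(s_n + h/2, u_n + (h/2)·k1); u_{n+1} = u_n + h·k2.
s=0.000000, u=1.180000:
  k1 = f(0.000000, 1.180000) = 0.030000
  k2 = f(0.205000, 1.186150) = -0.001486
  u ← 1.180000 + 0.41·(-0.001486) = 1.179391
s=0.410000, u=1.179391:
  k1 = f(0.410000, 1.179391) = -0.069674
  k2 = f(0.615000, 1.165107) = -0.176812
  u ← 1.179391 + 0.41·(-0.176812) = 1.106898
u(0.82) ≈ 1.1069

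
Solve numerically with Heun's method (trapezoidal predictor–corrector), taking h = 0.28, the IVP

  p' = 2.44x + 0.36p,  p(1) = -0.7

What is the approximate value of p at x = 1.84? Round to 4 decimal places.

Heun: k1 = f(x_n, p_n); k2 = f(x_n + h, p_n + h·k1); p_{n+1} = p_n + (h/2)·(k1 + k2).
x=1.000000, p=-0.700000:
  k1 = f(1.000000, -0.700000) = 2.188000
  k2 = f(1.280000, -0.087360) = 3.091750
  p ← -0.700000 + (0.28/2)·(2.188000 + 3.091750) = 0.039165
x=1.280000, p=0.039165:
  k1 = f(1.280000, 0.039165) = 3.137299
  k2 = f(1.560000, 0.917609) = 4.136739
  p ← 0.039165 + (0.28/2)·(3.137299 + 4.136739) = 1.057530
x=1.560000, p=1.057530:
  k1 = f(1.560000, 1.057530) = 4.187111
  k2 = f(1.840000, 2.229922) = 5.292372
  p ← 1.057530 + (0.28/2)·(4.187111 + 5.292372) = 2.384658
p(1.84) ≈ 2.3847

2.3847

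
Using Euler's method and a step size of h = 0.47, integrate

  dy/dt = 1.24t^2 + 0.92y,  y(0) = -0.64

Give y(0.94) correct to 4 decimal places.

-1.1844

Euler: y_{n+1} = y_n + h·f(t_n, y_n).
t=0.000000, y=-0.640000: f=-0.588800 → y ← -0.640000 + 0.47·(-0.588800) = -0.916736
t=0.470000, y=-0.916736: f=-0.569481 → y ← -0.916736 + 0.47·(-0.569481) = -1.184392
y(0.94) ≈ -1.1844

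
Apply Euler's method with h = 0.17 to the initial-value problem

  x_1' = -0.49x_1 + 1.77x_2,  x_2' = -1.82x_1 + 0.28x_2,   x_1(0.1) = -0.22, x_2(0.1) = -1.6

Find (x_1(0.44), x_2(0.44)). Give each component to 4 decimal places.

Euler on (x_1,x_2): x_1_{n+1} = x_1_n + h·x_1', x_2_{n+1} = x_2_n + h·x_2'.
0.100000: (-0.220000, -1.600000); f=(-2.724200, -0.047600) → (-0.683114, -1.608092)
0.270000: (-0.683114, -1.608092); f=(-2.511597, 0.793002) → (-1.110085, -1.473282)
(x_1(0.44), x_2(0.44)) ≈ (-1.1101, -1.4733)

-1.1101, -1.4733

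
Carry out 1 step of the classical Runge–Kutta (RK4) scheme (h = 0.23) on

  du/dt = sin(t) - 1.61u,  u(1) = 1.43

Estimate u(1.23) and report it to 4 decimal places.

1.1603

RK4: k1 = f(t_n, u_n); k2 = f(t_n + h/2, u_n + (h/2)·k1); k3 = f(t_n + h/2, u_n + (h/2)·k2); k4 = f(t_n + h, u_n + h·k3); u_{n+1} = u_n + (h/6)·(k1 + 2k2 + 2k3 + k4).
t=1.000000, u=1.430000:
  k1 = f(1.000000, 1.430000) = -1.460829
  k2 = f(1.115000, 1.262005) = -1.133917
  k3 = f(1.115000, 1.299600) = -1.194445
  k4 = f(1.230000, 1.155278) = -0.917508
  u ← 1.430000 + (0.23/6)·(k1 + 2k2 + 2k3 + k4) = 1.160323
u(1.23) ≈ 1.1603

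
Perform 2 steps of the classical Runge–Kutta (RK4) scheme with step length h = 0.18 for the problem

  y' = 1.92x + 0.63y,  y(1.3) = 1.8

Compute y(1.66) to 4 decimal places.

RK4: k1 = f(x_n, y_n); k2 = f(x_n + h/2, y_n + (h/2)·k1); k3 = f(x_n + h/2, y_n + (h/2)·k2); k4 = f(x_n + h, y_n + h·k3); y_{n+1} = y_n + (h/6)·(k1 + 2k2 + 2k3 + k4).
x=1.300000, y=1.800000:
  k1 = f(1.300000, 1.800000) = 3.630000
  k2 = f(1.390000, 2.126700) = 4.008621
  k3 = f(1.390000, 2.160776) = 4.030089
  k4 = f(1.480000, 2.525416) = 4.432612
  y ← 1.800000 + (0.18/6)·(k1 + 2k2 + 2k3 + k4) = 2.524201
x=1.480000, y=2.524201:
  k1 = f(1.480000, 2.524201) = 4.431847
  k2 = f(1.570000, 2.923067) = 4.855932
  k3 = f(1.570000, 2.961235) = 4.879978
  k4 = f(1.660000, 3.402597) = 5.330836
  y ← 2.524201 + (0.18/6)·(k1 + 2k2 + 2k3 + k4) = 3.401236
y(1.66) ≈ 3.4012

3.4012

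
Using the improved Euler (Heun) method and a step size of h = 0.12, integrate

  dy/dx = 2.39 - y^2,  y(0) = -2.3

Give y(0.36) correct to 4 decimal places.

-5.5161

Heun: k1 = f(x_n, y_n); k2 = f(x_n + h, y_n + h·k1); y_{n+1} = y_n + (h/2)·(k1 + k2).
x=0.000000, y=-2.300000:
  k1 = f(0.000000, -2.300000) = -2.900000
  k2 = f(0.120000, -2.648000) = -4.621904
  y ← -2.300000 + (0.12/2)·(-2.900000 + (-4.621904)) = -2.751314
x=0.120000, y=-2.751314:
  k1 = f(0.120000, -2.751314) = -5.179730
  k2 = f(0.240000, -3.372882) = -8.986332
  y ← -2.751314 + (0.12/2)·(-5.179730 + (-8.986332)) = -3.601278
x=0.240000, y=-3.601278:
  k1 = f(0.240000, -3.601278) = -10.579203
  k2 = f(0.360000, -4.870782) = -21.334520
  y ← -3.601278 + (0.12/2)·(-10.579203 + (-21.334520)) = -5.516101
y(0.36) ≈ -5.5161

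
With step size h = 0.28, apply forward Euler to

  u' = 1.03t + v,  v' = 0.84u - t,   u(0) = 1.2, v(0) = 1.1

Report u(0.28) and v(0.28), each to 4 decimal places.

1.5080, 1.3822

Euler on (u,v): u_{n+1} = u_n + h·u', v_{n+1} = v_n + h·v'.
0.000000: (1.200000, 1.100000); f=(1.100000, 1.008000) → (1.508000, 1.382240)
(u(0.28), v(0.28)) ≈ (1.5080, 1.3822)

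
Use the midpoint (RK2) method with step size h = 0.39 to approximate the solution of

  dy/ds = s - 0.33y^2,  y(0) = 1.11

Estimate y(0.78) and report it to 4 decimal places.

Midpoint: k1 = f(s_n, y_n); k2 = f(s_n + h/2, y_n + (h/2)·k1); y_{n+1} = y_n + h·k2.
s=0.000000, y=1.110000:
  k1 = f(0.000000, 1.110000) = -0.406593
  k2 = f(0.195000, 1.030714) = -0.155583
  y ← 1.110000 + 0.39·(-0.155583) = 1.049323
s=0.390000, y=1.049323:
  k1 = f(0.390000, 1.049323) = 0.026644
  k2 = f(0.585000, 1.054518) = 0.218037
  y ← 1.049323 + 0.39·0.218037 = 1.134357
y(0.78) ≈ 1.1344

1.1344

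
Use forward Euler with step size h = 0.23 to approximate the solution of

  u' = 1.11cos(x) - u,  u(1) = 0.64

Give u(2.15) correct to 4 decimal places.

Euler: u_{n+1} = u_n + h·f(x_n, u_n).
x=1.000000, u=0.640000: f=-0.040264 → u ← 0.640000 + 0.23·(-0.040264) = 0.630739
x=1.230000, u=0.630739: f=-0.259735 → u ← 0.630739 + 0.23·(-0.259735) = 0.571000
x=1.460000, u=0.571000: f=-0.448268 → u ← 0.571000 + 0.23·(-0.448268) = 0.467899
x=1.690000, u=0.467899: f=-0.599901 → u ← 0.467899 + 0.23·(-0.599901) = 0.329921
x=1.920000, u=0.329921: f=-0.709707 → u ← 0.329921 + 0.23·(-0.709707) = 0.166688
u(2.15) ≈ 0.1667

0.1667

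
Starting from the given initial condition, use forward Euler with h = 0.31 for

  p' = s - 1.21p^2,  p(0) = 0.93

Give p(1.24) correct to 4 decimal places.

Euler: p_{n+1} = p_n + h·f(s_n, p_n).
s=0.000000, p=0.930000: f=-1.046529 → p ← 0.930000 + 0.31·(-1.046529) = 0.605576
s=0.310000, p=0.605576: f=-0.133734 → p ← 0.605576 + 0.31·(-0.133734) = 0.564118
s=0.620000, p=0.564118: f=0.234942 → p ← 0.564118 + 0.31·0.234942 = 0.636951
s=0.930000, p=0.636951: f=0.439096 → p ← 0.636951 + 0.31·0.439096 = 0.773070
p(1.24) ≈ 0.7731

0.7731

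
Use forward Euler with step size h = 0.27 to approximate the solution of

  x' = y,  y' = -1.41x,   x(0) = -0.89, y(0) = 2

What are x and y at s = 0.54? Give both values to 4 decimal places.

0.2815, 2.4721

Euler on (x,y): x_{n+1} = x_n + h·x', y_{n+1} = y_n + h·y'.
0.000000: (-0.890000, 2.000000); f=(2.000000, 1.254900) → (-0.350000, 2.338823)
0.270000: (-0.350000, 2.338823); f=(2.338823, 0.493500) → (0.281482, 2.472068)
(x(0.54), y(0.54)) ≈ (0.2815, 2.4721)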